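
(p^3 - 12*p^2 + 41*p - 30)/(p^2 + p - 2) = (p^2 - 11*p + 30)/(p + 2)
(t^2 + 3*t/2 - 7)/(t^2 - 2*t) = (t + 7/2)/t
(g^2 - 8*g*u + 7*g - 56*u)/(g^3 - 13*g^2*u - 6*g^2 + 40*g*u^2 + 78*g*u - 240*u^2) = (-g - 7)/(-g^2 + 5*g*u + 6*g - 30*u)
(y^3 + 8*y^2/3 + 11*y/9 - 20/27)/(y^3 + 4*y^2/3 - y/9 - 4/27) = (3*y + 5)/(3*y + 1)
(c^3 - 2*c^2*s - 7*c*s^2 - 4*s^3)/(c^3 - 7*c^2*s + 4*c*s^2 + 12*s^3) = (c^2 - 3*c*s - 4*s^2)/(c^2 - 8*c*s + 12*s^2)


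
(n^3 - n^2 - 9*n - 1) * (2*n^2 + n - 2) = 2*n^5 - n^4 - 21*n^3 - 9*n^2 + 17*n + 2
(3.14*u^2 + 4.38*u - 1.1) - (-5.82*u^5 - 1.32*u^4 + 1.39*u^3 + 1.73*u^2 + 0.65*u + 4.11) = 5.82*u^5 + 1.32*u^4 - 1.39*u^3 + 1.41*u^2 + 3.73*u - 5.21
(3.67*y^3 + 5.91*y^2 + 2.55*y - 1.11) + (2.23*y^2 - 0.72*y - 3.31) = 3.67*y^3 + 8.14*y^2 + 1.83*y - 4.42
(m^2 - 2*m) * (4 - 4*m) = -4*m^3 + 12*m^2 - 8*m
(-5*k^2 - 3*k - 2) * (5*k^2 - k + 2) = -25*k^4 - 10*k^3 - 17*k^2 - 4*k - 4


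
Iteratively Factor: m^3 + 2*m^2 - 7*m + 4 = (m - 1)*(m^2 + 3*m - 4) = (m - 1)*(m + 4)*(m - 1)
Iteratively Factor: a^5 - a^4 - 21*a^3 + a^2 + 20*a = (a - 5)*(a^4 + 4*a^3 - a^2 - 4*a) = a*(a - 5)*(a^3 + 4*a^2 - a - 4) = a*(a - 5)*(a - 1)*(a^2 + 5*a + 4) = a*(a - 5)*(a - 1)*(a + 4)*(a + 1)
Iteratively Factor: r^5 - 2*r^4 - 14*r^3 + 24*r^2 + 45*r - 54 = (r - 3)*(r^4 + r^3 - 11*r^2 - 9*r + 18) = (r - 3)^2*(r^3 + 4*r^2 + r - 6) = (r - 3)^2*(r - 1)*(r^2 + 5*r + 6) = (r - 3)^2*(r - 1)*(r + 3)*(r + 2)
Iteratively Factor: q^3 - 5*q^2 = (q)*(q^2 - 5*q) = q^2*(q - 5)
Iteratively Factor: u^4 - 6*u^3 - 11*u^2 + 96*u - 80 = (u - 5)*(u^3 - u^2 - 16*u + 16) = (u - 5)*(u + 4)*(u^2 - 5*u + 4) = (u - 5)*(u - 4)*(u + 4)*(u - 1)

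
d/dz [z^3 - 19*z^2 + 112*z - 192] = 3*z^2 - 38*z + 112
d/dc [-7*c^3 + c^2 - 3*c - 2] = -21*c^2 + 2*c - 3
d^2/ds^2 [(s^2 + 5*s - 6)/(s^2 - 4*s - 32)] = 6*(3*s^3 + 26*s^2 + 184*s + 32)/(s^6 - 12*s^5 - 48*s^4 + 704*s^3 + 1536*s^2 - 12288*s - 32768)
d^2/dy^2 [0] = 0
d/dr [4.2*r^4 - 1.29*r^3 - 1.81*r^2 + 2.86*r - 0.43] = 16.8*r^3 - 3.87*r^2 - 3.62*r + 2.86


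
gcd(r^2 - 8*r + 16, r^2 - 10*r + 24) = r - 4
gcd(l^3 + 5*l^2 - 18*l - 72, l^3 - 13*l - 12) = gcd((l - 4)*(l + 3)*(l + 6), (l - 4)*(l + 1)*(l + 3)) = l^2 - l - 12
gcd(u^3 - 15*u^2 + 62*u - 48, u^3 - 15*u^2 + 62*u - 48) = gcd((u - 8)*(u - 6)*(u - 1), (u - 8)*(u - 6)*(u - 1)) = u^3 - 15*u^2 + 62*u - 48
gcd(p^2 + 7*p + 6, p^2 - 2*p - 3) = p + 1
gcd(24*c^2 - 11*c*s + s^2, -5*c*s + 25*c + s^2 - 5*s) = 1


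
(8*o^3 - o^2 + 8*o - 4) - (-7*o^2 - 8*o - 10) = 8*o^3 + 6*o^2 + 16*o + 6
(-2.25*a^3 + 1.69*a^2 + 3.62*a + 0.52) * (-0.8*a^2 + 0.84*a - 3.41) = 1.8*a^5 - 3.242*a^4 + 6.1961*a^3 - 3.1381*a^2 - 11.9074*a - 1.7732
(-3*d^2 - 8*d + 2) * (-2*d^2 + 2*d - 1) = 6*d^4 + 10*d^3 - 17*d^2 + 12*d - 2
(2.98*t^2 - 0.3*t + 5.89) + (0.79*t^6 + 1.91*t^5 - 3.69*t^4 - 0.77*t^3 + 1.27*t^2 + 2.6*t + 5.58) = 0.79*t^6 + 1.91*t^5 - 3.69*t^4 - 0.77*t^3 + 4.25*t^2 + 2.3*t + 11.47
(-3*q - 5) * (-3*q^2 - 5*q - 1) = 9*q^3 + 30*q^2 + 28*q + 5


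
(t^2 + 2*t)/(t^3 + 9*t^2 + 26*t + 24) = t/(t^2 + 7*t + 12)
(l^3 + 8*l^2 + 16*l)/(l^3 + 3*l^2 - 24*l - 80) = l/(l - 5)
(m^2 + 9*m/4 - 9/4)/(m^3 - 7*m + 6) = (m - 3/4)/(m^2 - 3*m + 2)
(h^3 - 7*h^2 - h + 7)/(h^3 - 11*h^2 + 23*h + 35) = (h - 1)/(h - 5)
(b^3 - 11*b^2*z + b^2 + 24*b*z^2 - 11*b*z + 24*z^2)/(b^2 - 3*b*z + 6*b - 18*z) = (b^2 - 8*b*z + b - 8*z)/(b + 6)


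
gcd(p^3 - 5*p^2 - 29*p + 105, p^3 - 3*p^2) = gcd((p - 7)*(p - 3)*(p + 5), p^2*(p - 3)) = p - 3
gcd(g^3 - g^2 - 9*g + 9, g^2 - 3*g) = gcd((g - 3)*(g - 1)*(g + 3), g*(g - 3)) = g - 3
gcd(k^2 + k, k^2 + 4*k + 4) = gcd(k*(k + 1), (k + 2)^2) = 1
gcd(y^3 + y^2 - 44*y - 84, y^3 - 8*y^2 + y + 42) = y^2 - 5*y - 14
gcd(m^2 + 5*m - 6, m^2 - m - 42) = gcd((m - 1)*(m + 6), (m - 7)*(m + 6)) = m + 6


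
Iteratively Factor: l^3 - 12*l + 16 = (l + 4)*(l^2 - 4*l + 4) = (l - 2)*(l + 4)*(l - 2)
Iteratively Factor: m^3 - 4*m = (m - 2)*(m^2 + 2*m) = m*(m - 2)*(m + 2)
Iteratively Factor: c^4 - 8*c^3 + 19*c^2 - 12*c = (c - 3)*(c^3 - 5*c^2 + 4*c) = (c - 3)*(c - 1)*(c^2 - 4*c) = (c - 4)*(c - 3)*(c - 1)*(c)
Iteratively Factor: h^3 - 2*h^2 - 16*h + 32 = (h + 4)*(h^2 - 6*h + 8) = (h - 4)*(h + 4)*(h - 2)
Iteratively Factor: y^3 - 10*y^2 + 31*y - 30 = (y - 5)*(y^2 - 5*y + 6) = (y - 5)*(y - 3)*(y - 2)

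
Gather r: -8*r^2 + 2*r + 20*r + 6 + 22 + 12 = -8*r^2 + 22*r + 40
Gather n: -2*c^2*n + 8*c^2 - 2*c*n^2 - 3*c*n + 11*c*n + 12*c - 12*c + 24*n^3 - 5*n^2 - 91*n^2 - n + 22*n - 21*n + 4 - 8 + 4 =8*c^2 + 24*n^3 + n^2*(-2*c - 96) + n*(-2*c^2 + 8*c)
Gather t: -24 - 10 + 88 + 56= 110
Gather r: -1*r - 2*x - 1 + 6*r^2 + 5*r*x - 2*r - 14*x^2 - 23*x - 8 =6*r^2 + r*(5*x - 3) - 14*x^2 - 25*x - 9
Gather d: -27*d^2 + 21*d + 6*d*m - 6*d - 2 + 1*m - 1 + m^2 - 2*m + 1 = -27*d^2 + d*(6*m + 15) + m^2 - m - 2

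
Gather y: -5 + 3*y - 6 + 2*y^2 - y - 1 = 2*y^2 + 2*y - 12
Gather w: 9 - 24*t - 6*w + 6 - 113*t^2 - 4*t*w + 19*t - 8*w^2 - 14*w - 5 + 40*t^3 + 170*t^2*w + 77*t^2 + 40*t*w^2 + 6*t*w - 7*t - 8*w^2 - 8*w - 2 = 40*t^3 - 36*t^2 - 12*t + w^2*(40*t - 16) + w*(170*t^2 + 2*t - 28) + 8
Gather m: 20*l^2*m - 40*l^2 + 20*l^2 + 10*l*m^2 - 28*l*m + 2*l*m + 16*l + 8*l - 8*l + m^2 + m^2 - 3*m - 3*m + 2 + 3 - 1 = -20*l^2 + 16*l + m^2*(10*l + 2) + m*(20*l^2 - 26*l - 6) + 4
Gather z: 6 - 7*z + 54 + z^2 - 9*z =z^2 - 16*z + 60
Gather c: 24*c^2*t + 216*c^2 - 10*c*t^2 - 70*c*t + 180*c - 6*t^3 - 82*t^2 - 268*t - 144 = c^2*(24*t + 216) + c*(-10*t^2 - 70*t + 180) - 6*t^3 - 82*t^2 - 268*t - 144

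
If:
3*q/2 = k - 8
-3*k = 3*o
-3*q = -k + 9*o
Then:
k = -2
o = 2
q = -20/3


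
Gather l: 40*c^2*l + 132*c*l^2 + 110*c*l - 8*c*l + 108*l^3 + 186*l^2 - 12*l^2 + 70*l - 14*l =108*l^3 + l^2*(132*c + 174) + l*(40*c^2 + 102*c + 56)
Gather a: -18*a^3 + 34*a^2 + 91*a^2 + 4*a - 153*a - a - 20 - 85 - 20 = -18*a^3 + 125*a^2 - 150*a - 125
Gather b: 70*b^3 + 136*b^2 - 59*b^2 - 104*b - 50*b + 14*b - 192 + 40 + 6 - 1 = 70*b^3 + 77*b^2 - 140*b - 147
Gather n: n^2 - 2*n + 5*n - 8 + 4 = n^2 + 3*n - 4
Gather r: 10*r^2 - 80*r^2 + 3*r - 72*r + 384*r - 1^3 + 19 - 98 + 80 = -70*r^2 + 315*r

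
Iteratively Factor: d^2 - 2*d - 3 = (d - 3)*(d + 1)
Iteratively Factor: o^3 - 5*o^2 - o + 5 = (o + 1)*(o^2 - 6*o + 5) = (o - 5)*(o + 1)*(o - 1)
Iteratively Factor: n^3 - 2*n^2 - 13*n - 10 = (n + 2)*(n^2 - 4*n - 5) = (n - 5)*(n + 2)*(n + 1)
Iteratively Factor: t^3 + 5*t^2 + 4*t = (t + 1)*(t^2 + 4*t) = t*(t + 1)*(t + 4)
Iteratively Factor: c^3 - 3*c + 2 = (c - 1)*(c^2 + c - 2) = (c - 1)^2*(c + 2)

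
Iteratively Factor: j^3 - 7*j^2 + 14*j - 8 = (j - 1)*(j^2 - 6*j + 8) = (j - 2)*(j - 1)*(j - 4)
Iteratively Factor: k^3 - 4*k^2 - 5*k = (k + 1)*(k^2 - 5*k) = (k - 5)*(k + 1)*(k)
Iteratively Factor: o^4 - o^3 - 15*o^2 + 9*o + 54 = (o - 3)*(o^3 + 2*o^2 - 9*o - 18) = (o - 3)*(o + 2)*(o^2 - 9) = (o - 3)^2*(o + 2)*(o + 3)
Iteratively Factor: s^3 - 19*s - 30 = (s + 2)*(s^2 - 2*s - 15) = (s - 5)*(s + 2)*(s + 3)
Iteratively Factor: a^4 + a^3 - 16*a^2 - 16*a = (a + 1)*(a^3 - 16*a) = a*(a + 1)*(a^2 - 16) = a*(a + 1)*(a + 4)*(a - 4)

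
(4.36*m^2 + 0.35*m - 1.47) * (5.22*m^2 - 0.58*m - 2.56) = 22.7592*m^4 - 0.7018*m^3 - 19.038*m^2 - 0.0434*m + 3.7632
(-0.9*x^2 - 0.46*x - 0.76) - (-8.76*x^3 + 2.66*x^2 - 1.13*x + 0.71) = 8.76*x^3 - 3.56*x^2 + 0.67*x - 1.47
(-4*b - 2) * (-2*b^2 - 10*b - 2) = 8*b^3 + 44*b^2 + 28*b + 4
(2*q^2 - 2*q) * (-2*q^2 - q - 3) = -4*q^4 + 2*q^3 - 4*q^2 + 6*q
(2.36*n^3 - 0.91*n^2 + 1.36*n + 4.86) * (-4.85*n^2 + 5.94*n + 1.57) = -11.446*n^5 + 18.4319*n^4 - 8.2962*n^3 - 16.9213*n^2 + 31.0036*n + 7.6302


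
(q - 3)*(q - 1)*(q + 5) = q^3 + q^2 - 17*q + 15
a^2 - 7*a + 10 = (a - 5)*(a - 2)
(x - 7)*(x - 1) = x^2 - 8*x + 7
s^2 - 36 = (s - 6)*(s + 6)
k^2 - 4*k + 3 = (k - 3)*(k - 1)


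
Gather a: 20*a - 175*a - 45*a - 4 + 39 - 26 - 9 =-200*a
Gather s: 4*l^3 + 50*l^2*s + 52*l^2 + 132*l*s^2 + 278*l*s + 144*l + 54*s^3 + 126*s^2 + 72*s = 4*l^3 + 52*l^2 + 144*l + 54*s^3 + s^2*(132*l + 126) + s*(50*l^2 + 278*l + 72)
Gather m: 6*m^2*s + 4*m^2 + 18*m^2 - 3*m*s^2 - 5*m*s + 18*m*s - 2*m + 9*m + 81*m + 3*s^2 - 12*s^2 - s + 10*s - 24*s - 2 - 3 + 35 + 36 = m^2*(6*s + 22) + m*(-3*s^2 + 13*s + 88) - 9*s^2 - 15*s + 66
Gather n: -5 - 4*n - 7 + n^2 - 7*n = n^2 - 11*n - 12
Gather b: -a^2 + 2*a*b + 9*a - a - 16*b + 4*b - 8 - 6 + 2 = -a^2 + 8*a + b*(2*a - 12) - 12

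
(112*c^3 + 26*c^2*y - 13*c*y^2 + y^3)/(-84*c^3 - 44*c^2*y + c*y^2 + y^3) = (-8*c + y)/(6*c + y)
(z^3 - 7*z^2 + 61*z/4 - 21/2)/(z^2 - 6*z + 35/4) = (2*z^2 - 7*z + 6)/(2*z - 5)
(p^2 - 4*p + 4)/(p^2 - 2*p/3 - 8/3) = 3*(p - 2)/(3*p + 4)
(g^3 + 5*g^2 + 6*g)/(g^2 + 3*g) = g + 2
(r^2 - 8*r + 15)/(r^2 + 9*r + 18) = (r^2 - 8*r + 15)/(r^2 + 9*r + 18)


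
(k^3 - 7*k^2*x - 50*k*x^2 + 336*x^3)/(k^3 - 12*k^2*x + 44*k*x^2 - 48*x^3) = (k^2 - k*x - 56*x^2)/(k^2 - 6*k*x + 8*x^2)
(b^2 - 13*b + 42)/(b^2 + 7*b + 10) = (b^2 - 13*b + 42)/(b^2 + 7*b + 10)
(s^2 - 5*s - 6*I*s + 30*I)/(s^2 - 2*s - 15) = (s - 6*I)/(s + 3)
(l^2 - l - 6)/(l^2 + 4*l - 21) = (l + 2)/(l + 7)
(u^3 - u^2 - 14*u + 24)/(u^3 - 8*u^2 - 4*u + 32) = (u^2 + u - 12)/(u^2 - 6*u - 16)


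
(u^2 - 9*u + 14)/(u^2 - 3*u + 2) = (u - 7)/(u - 1)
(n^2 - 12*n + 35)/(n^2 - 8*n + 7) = (n - 5)/(n - 1)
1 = 1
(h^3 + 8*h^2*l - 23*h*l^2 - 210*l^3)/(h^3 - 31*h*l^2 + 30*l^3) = (h + 7*l)/(h - l)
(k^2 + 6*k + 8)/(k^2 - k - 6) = (k + 4)/(k - 3)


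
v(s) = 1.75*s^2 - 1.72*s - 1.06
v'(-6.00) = -22.72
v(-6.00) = 72.26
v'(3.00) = 8.78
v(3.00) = 9.53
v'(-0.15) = -2.24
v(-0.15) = -0.76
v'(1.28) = 2.76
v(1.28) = -0.39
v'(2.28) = 6.26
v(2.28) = 4.12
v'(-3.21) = -12.96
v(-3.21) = 22.49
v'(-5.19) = -19.88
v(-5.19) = 55.00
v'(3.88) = 11.86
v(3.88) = 18.61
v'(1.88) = 4.86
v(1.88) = 1.89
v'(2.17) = 5.88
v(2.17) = 3.45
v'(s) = 3.5*s - 1.72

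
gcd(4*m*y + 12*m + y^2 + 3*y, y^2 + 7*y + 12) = y + 3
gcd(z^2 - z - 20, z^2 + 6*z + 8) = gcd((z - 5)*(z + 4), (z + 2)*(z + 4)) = z + 4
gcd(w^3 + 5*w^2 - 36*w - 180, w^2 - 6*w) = w - 6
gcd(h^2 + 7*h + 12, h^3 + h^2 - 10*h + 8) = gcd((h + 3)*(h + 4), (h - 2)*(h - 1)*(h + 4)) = h + 4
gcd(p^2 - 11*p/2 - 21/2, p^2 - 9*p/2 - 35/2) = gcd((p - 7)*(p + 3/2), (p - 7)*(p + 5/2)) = p - 7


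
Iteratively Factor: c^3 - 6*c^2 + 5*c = (c - 1)*(c^2 - 5*c) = (c - 5)*(c - 1)*(c)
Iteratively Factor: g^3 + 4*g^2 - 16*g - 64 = (g + 4)*(g^2 - 16) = (g + 4)^2*(g - 4)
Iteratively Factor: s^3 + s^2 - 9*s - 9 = (s + 1)*(s^2 - 9) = (s - 3)*(s + 1)*(s + 3)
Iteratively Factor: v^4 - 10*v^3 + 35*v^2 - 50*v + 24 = (v - 3)*(v^3 - 7*v^2 + 14*v - 8) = (v - 3)*(v - 1)*(v^2 - 6*v + 8) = (v - 4)*(v - 3)*(v - 1)*(v - 2)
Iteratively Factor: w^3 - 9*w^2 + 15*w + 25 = (w - 5)*(w^2 - 4*w - 5) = (w - 5)*(w + 1)*(w - 5)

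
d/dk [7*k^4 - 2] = 28*k^3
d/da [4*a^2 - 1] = 8*a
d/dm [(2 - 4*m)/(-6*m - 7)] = 40/(6*m + 7)^2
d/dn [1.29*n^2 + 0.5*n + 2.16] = 2.58*n + 0.5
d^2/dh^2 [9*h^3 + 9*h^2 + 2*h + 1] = 54*h + 18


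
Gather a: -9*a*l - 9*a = a*(-9*l - 9)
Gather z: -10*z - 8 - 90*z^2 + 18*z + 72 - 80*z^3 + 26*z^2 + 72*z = -80*z^3 - 64*z^2 + 80*z + 64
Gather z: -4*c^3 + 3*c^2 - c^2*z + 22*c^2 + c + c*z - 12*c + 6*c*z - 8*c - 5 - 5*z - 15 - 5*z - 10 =-4*c^3 + 25*c^2 - 19*c + z*(-c^2 + 7*c - 10) - 30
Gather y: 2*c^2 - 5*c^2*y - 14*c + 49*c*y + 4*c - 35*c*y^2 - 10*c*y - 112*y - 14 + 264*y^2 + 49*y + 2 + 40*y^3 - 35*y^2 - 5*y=2*c^2 - 10*c + 40*y^3 + y^2*(229 - 35*c) + y*(-5*c^2 + 39*c - 68) - 12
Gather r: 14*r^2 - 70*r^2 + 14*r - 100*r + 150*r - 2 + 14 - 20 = -56*r^2 + 64*r - 8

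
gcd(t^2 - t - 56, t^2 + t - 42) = t + 7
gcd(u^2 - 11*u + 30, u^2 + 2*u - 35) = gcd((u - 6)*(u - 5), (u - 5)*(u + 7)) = u - 5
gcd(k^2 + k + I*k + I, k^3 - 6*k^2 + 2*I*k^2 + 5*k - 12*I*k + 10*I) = 1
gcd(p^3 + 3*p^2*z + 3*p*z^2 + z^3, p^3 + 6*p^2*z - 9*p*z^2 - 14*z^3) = p + z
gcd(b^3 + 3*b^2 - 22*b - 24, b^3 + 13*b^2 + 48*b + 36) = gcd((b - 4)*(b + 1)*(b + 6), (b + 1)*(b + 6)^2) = b^2 + 7*b + 6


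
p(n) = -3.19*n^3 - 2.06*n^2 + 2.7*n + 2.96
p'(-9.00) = -735.39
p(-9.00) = 2137.31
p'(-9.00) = -735.39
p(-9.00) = 2137.31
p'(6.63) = -445.28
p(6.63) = -999.37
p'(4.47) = -206.93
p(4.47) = -311.05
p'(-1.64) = -16.28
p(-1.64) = 7.06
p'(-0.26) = 3.12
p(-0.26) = 2.17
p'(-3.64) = -109.10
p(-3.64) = 119.69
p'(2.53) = -68.98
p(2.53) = -55.05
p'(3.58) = -134.70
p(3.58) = -160.14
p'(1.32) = -19.41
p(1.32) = -4.40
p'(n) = -9.57*n^2 - 4.12*n + 2.7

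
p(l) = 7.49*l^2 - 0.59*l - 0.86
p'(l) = 14.98*l - 0.59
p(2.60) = 48.24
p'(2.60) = 38.36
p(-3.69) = 103.30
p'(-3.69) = -55.87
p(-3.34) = 84.67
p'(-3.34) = -50.62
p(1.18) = 8.87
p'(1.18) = 17.09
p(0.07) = -0.86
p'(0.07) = 0.46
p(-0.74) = 3.68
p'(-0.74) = -11.68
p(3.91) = 111.34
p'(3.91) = 57.98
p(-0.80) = 4.41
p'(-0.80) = -12.57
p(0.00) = -0.86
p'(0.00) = -0.59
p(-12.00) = 1084.78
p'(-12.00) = -180.35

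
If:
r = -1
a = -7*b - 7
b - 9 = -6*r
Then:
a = -112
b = 15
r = -1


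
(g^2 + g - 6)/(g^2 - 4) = (g + 3)/(g + 2)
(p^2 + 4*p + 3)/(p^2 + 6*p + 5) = (p + 3)/(p + 5)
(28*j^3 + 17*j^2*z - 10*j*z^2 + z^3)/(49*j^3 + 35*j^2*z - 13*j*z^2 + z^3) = (-4*j + z)/(-7*j + z)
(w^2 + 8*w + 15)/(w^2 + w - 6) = (w + 5)/(w - 2)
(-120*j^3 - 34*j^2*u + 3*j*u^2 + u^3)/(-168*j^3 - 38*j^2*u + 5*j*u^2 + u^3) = (5*j + u)/(7*j + u)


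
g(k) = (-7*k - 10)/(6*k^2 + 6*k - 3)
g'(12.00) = 0.01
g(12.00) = -0.10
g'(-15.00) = 0.00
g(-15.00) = 0.08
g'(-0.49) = 1.59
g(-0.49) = 1.46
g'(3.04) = 0.17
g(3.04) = -0.44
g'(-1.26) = -3.29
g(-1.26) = 1.14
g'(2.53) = 0.26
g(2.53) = -0.55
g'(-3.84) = 0.06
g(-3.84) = 0.27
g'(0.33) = 931.38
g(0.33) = 33.58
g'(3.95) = 0.09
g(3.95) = -0.33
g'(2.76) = 0.21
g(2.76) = -0.49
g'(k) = (-12*k - 6)*(-7*k - 10)/(6*k^2 + 6*k - 3)^2 - 7/(6*k^2 + 6*k - 3) = (14*k^2 + 40*k + 27)/(3*(4*k^4 + 8*k^3 - 4*k + 1))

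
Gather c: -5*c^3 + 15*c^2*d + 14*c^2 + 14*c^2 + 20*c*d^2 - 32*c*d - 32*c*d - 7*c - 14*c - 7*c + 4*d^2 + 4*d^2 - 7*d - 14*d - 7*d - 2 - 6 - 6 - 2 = -5*c^3 + c^2*(15*d + 28) + c*(20*d^2 - 64*d - 28) + 8*d^2 - 28*d - 16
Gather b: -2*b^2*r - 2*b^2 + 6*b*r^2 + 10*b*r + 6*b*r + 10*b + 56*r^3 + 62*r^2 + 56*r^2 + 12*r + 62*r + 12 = b^2*(-2*r - 2) + b*(6*r^2 + 16*r + 10) + 56*r^3 + 118*r^2 + 74*r + 12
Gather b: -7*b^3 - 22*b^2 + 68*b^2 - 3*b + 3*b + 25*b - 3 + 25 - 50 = -7*b^3 + 46*b^2 + 25*b - 28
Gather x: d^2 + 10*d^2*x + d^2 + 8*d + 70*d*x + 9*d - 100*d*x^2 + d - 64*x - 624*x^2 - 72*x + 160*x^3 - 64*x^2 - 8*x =2*d^2 + 18*d + 160*x^3 + x^2*(-100*d - 688) + x*(10*d^2 + 70*d - 144)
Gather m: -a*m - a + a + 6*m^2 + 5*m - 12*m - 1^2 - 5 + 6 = 6*m^2 + m*(-a - 7)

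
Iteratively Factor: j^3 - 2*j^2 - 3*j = (j - 3)*(j^2 + j) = j*(j - 3)*(j + 1)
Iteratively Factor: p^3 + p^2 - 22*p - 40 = (p - 5)*(p^2 + 6*p + 8) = (p - 5)*(p + 4)*(p + 2)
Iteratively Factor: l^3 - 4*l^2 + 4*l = (l - 2)*(l^2 - 2*l) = (l - 2)^2*(l)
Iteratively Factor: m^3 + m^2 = (m)*(m^2 + m) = m*(m + 1)*(m)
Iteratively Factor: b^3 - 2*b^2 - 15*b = (b)*(b^2 - 2*b - 15) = b*(b - 5)*(b + 3)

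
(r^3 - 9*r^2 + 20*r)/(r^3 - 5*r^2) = (r - 4)/r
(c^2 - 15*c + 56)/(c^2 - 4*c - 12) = (-c^2 + 15*c - 56)/(-c^2 + 4*c + 12)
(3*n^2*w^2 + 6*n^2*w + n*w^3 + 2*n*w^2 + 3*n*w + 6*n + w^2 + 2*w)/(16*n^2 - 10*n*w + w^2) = (3*n^2*w^2 + 6*n^2*w + n*w^3 + 2*n*w^2 + 3*n*w + 6*n + w^2 + 2*w)/(16*n^2 - 10*n*w + w^2)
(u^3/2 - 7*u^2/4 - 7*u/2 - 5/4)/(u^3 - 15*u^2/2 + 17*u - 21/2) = (2*u^3 - 7*u^2 - 14*u - 5)/(2*(2*u^3 - 15*u^2 + 34*u - 21))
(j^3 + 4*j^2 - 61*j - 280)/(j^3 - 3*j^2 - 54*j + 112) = (j + 5)/(j - 2)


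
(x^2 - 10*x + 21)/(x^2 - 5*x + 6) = (x - 7)/(x - 2)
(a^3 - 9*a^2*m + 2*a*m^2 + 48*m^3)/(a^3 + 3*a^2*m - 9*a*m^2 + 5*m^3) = (a^3 - 9*a^2*m + 2*a*m^2 + 48*m^3)/(a^3 + 3*a^2*m - 9*a*m^2 + 5*m^3)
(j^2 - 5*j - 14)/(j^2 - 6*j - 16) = (j - 7)/(j - 8)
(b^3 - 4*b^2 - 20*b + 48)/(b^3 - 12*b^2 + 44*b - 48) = (b + 4)/(b - 4)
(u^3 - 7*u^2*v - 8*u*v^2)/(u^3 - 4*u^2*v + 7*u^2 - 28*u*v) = (u^2 - 7*u*v - 8*v^2)/(u^2 - 4*u*v + 7*u - 28*v)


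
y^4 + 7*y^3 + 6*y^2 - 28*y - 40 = (y - 2)*(y + 2)^2*(y + 5)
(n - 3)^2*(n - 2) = n^3 - 8*n^2 + 21*n - 18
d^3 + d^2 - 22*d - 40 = (d - 5)*(d + 2)*(d + 4)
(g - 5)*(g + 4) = g^2 - g - 20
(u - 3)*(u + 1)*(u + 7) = u^3 + 5*u^2 - 17*u - 21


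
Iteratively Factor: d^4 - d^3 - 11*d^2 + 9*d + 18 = (d + 1)*(d^3 - 2*d^2 - 9*d + 18) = (d - 2)*(d + 1)*(d^2 - 9) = (d - 2)*(d + 1)*(d + 3)*(d - 3)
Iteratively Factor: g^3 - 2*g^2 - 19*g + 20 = (g - 1)*(g^2 - g - 20) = (g - 1)*(g + 4)*(g - 5)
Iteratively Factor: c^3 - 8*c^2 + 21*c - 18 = (c - 3)*(c^2 - 5*c + 6) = (c - 3)*(c - 2)*(c - 3)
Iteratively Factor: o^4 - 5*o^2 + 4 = (o - 2)*(o^3 + 2*o^2 - o - 2) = (o - 2)*(o - 1)*(o^2 + 3*o + 2) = (o - 2)*(o - 1)*(o + 2)*(o + 1)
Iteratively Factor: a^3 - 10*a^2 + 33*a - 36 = (a - 3)*(a^2 - 7*a + 12) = (a - 4)*(a - 3)*(a - 3)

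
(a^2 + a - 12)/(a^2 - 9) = (a + 4)/(a + 3)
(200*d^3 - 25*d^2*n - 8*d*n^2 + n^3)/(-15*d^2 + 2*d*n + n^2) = (-40*d^2 + 13*d*n - n^2)/(3*d - n)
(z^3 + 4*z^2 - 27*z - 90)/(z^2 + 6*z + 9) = (z^2 + z - 30)/(z + 3)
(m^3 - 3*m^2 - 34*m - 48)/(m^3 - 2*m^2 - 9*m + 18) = (m^2 - 6*m - 16)/(m^2 - 5*m + 6)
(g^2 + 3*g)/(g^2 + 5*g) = (g + 3)/(g + 5)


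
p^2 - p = p*(p - 1)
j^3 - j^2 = j^2*(j - 1)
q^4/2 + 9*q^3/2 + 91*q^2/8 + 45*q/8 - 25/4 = (q/2 + 1)*(q - 1/2)*(q + 5/2)*(q + 5)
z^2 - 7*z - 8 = (z - 8)*(z + 1)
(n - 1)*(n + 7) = n^2 + 6*n - 7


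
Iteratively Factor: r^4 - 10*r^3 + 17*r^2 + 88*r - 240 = (r - 4)*(r^3 - 6*r^2 - 7*r + 60) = (r - 5)*(r - 4)*(r^2 - r - 12) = (r - 5)*(r - 4)^2*(r + 3)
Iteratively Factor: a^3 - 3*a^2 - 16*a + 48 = (a + 4)*(a^2 - 7*a + 12) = (a - 4)*(a + 4)*(a - 3)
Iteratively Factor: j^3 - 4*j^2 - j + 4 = (j + 1)*(j^2 - 5*j + 4) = (j - 4)*(j + 1)*(j - 1)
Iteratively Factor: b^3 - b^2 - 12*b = (b)*(b^2 - b - 12) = b*(b + 3)*(b - 4)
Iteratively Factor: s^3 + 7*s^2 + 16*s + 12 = (s + 2)*(s^2 + 5*s + 6) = (s + 2)^2*(s + 3)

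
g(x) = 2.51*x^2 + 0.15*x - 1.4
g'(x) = 5.02*x + 0.15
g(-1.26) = 2.40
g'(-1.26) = -6.18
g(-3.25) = 24.62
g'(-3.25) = -16.16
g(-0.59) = -0.61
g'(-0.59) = -2.81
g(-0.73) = -0.17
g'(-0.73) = -3.51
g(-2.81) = 18.00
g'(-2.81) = -13.96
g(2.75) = 17.99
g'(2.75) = 13.96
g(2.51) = 14.79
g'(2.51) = 12.75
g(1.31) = 3.10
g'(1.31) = 6.73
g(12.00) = 361.84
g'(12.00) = 60.39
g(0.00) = -1.40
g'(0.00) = 0.15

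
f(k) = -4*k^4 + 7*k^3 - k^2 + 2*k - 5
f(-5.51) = -4904.31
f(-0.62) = -8.88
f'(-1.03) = 43.82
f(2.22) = -26.06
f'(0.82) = 5.66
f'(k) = -16*k^3 + 21*k^2 - 2*k + 2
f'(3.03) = -256.35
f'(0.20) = 2.31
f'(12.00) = -24646.00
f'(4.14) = -781.68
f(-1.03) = -20.27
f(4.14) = -692.22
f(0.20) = -4.59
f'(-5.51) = 3327.13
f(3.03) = -150.55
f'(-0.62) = 15.13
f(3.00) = -143.00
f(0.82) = -1.98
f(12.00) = -70973.00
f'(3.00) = -247.00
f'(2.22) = -74.00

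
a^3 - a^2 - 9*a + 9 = (a - 3)*(a - 1)*(a + 3)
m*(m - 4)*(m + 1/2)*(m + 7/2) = m^4 - 57*m^2/4 - 7*m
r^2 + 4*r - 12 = (r - 2)*(r + 6)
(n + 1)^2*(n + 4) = n^3 + 6*n^2 + 9*n + 4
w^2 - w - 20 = (w - 5)*(w + 4)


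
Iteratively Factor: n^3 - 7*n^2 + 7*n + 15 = (n + 1)*(n^2 - 8*n + 15) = (n - 3)*(n + 1)*(n - 5)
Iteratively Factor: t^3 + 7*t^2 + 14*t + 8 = (t + 2)*(t^2 + 5*t + 4) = (t + 2)*(t + 4)*(t + 1)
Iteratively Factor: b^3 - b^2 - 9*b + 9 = (b - 1)*(b^2 - 9) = (b - 1)*(b + 3)*(b - 3)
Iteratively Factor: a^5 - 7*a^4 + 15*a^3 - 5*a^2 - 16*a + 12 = (a + 1)*(a^4 - 8*a^3 + 23*a^2 - 28*a + 12) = (a - 3)*(a + 1)*(a^3 - 5*a^2 + 8*a - 4) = (a - 3)*(a - 1)*(a + 1)*(a^2 - 4*a + 4) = (a - 3)*(a - 2)*(a - 1)*(a + 1)*(a - 2)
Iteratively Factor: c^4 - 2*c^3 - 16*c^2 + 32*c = (c - 4)*(c^3 + 2*c^2 - 8*c) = (c - 4)*(c + 4)*(c^2 - 2*c) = c*(c - 4)*(c + 4)*(c - 2)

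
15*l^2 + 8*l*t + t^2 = (3*l + t)*(5*l + t)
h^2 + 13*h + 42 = (h + 6)*(h + 7)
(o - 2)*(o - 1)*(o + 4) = o^3 + o^2 - 10*o + 8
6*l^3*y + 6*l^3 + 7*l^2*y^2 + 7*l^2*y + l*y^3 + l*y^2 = (l + y)*(6*l + y)*(l*y + l)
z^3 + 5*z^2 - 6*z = z*(z - 1)*(z + 6)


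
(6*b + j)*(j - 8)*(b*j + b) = 6*b^2*j^2 - 42*b^2*j - 48*b^2 + b*j^3 - 7*b*j^2 - 8*b*j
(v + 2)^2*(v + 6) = v^3 + 10*v^2 + 28*v + 24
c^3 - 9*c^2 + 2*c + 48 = (c - 8)*(c - 3)*(c + 2)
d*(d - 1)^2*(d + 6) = d^4 + 4*d^3 - 11*d^2 + 6*d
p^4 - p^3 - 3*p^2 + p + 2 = (p - 2)*(p - 1)*(p + 1)^2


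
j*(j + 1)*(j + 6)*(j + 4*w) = j^4 + 4*j^3*w + 7*j^3 + 28*j^2*w + 6*j^2 + 24*j*w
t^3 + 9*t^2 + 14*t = t*(t + 2)*(t + 7)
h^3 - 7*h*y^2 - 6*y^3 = (h - 3*y)*(h + y)*(h + 2*y)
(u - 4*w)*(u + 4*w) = u^2 - 16*w^2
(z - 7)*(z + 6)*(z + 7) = z^3 + 6*z^2 - 49*z - 294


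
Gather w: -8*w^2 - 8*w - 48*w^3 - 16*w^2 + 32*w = -48*w^3 - 24*w^2 + 24*w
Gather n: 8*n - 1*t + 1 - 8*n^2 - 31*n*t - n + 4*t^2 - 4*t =-8*n^2 + n*(7 - 31*t) + 4*t^2 - 5*t + 1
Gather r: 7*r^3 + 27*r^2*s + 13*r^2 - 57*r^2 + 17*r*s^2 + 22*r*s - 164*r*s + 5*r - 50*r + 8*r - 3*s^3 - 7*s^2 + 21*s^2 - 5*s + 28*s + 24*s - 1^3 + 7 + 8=7*r^3 + r^2*(27*s - 44) + r*(17*s^2 - 142*s - 37) - 3*s^3 + 14*s^2 + 47*s + 14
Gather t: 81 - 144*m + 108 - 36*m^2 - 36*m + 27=-36*m^2 - 180*m + 216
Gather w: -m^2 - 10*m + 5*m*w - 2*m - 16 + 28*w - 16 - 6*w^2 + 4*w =-m^2 - 12*m - 6*w^2 + w*(5*m + 32) - 32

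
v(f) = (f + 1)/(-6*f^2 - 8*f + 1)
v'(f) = (f + 1)*(12*f + 8)/(-6*f^2 - 8*f + 1)^2 + 1/(-6*f^2 - 8*f + 1)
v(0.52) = -0.32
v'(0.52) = 0.74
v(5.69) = -0.03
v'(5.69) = 0.00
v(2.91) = -0.05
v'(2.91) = 0.02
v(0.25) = -0.91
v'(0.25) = 6.55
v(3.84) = -0.04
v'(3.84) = 0.01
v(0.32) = -0.61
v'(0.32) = 2.85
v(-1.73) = 0.23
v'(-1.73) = 0.64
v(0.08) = 3.36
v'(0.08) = 96.67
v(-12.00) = 0.01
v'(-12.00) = 0.00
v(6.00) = -0.03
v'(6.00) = 0.00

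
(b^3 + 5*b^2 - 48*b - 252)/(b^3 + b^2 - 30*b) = (b^2 - b - 42)/(b*(b - 5))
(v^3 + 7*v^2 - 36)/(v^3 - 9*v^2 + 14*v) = (v^2 + 9*v + 18)/(v*(v - 7))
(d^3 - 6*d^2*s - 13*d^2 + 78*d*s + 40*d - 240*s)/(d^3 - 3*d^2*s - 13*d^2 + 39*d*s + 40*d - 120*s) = (-d + 6*s)/(-d + 3*s)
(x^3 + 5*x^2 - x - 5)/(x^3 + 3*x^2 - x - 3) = (x + 5)/(x + 3)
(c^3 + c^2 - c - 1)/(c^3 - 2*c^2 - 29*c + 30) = (c^2 + 2*c + 1)/(c^2 - c - 30)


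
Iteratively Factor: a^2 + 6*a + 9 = (a + 3)*(a + 3)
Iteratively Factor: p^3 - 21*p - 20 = (p - 5)*(p^2 + 5*p + 4) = (p - 5)*(p + 1)*(p + 4)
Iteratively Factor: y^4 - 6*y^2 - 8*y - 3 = (y + 1)*(y^3 - y^2 - 5*y - 3) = (y - 3)*(y + 1)*(y^2 + 2*y + 1) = (y - 3)*(y + 1)^2*(y + 1)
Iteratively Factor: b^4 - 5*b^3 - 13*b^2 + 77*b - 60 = (b - 1)*(b^3 - 4*b^2 - 17*b + 60) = (b - 5)*(b - 1)*(b^2 + b - 12) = (b - 5)*(b - 3)*(b - 1)*(b + 4)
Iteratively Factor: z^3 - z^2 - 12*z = (z - 4)*(z^2 + 3*z) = z*(z - 4)*(z + 3)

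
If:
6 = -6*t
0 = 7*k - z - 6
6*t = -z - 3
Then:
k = 9/7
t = -1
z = 3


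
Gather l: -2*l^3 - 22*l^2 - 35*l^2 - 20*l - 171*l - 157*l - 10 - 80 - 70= -2*l^3 - 57*l^2 - 348*l - 160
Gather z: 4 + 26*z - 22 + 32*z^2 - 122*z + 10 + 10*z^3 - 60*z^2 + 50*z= 10*z^3 - 28*z^2 - 46*z - 8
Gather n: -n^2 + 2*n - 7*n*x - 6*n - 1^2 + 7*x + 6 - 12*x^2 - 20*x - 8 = -n^2 + n*(-7*x - 4) - 12*x^2 - 13*x - 3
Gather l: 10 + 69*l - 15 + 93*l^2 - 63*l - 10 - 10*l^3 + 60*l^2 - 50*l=-10*l^3 + 153*l^2 - 44*l - 15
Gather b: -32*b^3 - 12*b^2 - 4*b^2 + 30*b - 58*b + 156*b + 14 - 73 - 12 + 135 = -32*b^3 - 16*b^2 + 128*b + 64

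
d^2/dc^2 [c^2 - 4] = 2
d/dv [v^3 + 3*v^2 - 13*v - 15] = 3*v^2 + 6*v - 13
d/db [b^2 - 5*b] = 2*b - 5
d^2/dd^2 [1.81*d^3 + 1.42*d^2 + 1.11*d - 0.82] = 10.86*d + 2.84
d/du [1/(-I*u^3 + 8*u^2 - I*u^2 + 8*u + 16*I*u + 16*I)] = (3*I*u^2 - 16*u + 2*I*u - 8 - 16*I)/(-I*u^3 + 8*u^2 - I*u^2 + 8*u + 16*I*u + 16*I)^2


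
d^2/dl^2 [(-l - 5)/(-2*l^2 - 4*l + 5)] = 4*(8*(l + 1)^2*(l + 5) - (3*l + 7)*(2*l^2 + 4*l - 5))/(2*l^2 + 4*l - 5)^3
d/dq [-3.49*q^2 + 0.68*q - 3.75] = 0.68 - 6.98*q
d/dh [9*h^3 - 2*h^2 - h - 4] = 27*h^2 - 4*h - 1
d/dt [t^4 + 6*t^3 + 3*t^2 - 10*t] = 4*t^3 + 18*t^2 + 6*t - 10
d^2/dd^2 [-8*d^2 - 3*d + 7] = -16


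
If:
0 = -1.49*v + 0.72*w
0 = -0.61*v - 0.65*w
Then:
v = 0.00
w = 0.00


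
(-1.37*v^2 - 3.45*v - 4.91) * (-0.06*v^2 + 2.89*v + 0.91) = 0.0822*v^4 - 3.7523*v^3 - 10.9226*v^2 - 17.3294*v - 4.4681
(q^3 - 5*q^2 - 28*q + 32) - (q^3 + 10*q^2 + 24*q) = -15*q^2 - 52*q + 32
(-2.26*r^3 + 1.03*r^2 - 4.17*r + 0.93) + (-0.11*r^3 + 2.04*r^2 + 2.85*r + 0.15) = -2.37*r^3 + 3.07*r^2 - 1.32*r + 1.08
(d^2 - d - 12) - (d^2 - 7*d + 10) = 6*d - 22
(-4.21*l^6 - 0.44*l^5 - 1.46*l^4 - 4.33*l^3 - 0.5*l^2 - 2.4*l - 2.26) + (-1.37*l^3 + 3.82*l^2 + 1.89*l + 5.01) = -4.21*l^6 - 0.44*l^5 - 1.46*l^4 - 5.7*l^3 + 3.32*l^2 - 0.51*l + 2.75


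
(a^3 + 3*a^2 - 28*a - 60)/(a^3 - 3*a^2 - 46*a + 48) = (a^2 - 3*a - 10)/(a^2 - 9*a + 8)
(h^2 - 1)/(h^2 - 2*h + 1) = (h + 1)/(h - 1)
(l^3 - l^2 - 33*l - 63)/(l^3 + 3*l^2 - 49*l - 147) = (l + 3)/(l + 7)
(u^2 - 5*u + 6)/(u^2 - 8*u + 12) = (u - 3)/(u - 6)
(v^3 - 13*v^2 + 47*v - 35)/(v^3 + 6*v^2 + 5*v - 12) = (v^2 - 12*v + 35)/(v^2 + 7*v + 12)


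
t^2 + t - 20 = (t - 4)*(t + 5)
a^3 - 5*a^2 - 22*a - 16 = (a - 8)*(a + 1)*(a + 2)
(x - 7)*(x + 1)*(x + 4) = x^3 - 2*x^2 - 31*x - 28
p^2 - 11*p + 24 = (p - 8)*(p - 3)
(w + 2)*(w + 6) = w^2 + 8*w + 12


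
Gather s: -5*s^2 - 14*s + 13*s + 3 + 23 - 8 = -5*s^2 - s + 18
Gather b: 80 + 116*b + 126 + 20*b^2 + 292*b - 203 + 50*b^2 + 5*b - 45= 70*b^2 + 413*b - 42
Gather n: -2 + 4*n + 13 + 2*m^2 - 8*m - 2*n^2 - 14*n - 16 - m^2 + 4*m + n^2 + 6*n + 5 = m^2 - 4*m - n^2 - 4*n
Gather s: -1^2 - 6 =-7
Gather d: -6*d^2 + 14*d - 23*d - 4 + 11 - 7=-6*d^2 - 9*d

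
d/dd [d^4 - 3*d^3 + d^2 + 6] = d*(4*d^2 - 9*d + 2)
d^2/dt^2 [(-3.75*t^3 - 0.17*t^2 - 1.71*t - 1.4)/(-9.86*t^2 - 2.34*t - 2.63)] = (-4.54747350886464e-13*t^5 - 4.54747350886464e-13*t^4 + 171.224916*t^3 + 928.663704*t^2 + 83.378142*t - 75.972978)/(958.585256*t^6 + 682.481592*t^5 + 929.030892*t^4 + 376.895376*t^3 + 247.804386*t^2 + 48.556638*t + 18.191447)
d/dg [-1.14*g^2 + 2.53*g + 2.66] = 2.53 - 2.28*g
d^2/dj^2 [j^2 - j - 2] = 2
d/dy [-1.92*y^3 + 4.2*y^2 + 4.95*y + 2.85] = -5.76*y^2 + 8.4*y + 4.95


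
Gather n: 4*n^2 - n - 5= 4*n^2 - n - 5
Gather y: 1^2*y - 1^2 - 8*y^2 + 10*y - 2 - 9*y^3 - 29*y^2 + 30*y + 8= -9*y^3 - 37*y^2 + 41*y + 5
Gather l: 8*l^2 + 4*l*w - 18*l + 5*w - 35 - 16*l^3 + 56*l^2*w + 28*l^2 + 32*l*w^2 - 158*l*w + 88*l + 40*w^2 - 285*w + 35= -16*l^3 + l^2*(56*w + 36) + l*(32*w^2 - 154*w + 70) + 40*w^2 - 280*w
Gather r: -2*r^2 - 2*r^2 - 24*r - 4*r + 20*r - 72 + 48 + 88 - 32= -4*r^2 - 8*r + 32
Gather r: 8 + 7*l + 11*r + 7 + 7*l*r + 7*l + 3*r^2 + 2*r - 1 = 14*l + 3*r^2 + r*(7*l + 13) + 14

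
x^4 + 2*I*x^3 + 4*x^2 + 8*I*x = x*(x - 2*I)*(x + 2*I)^2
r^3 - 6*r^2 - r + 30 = (r - 5)*(r - 3)*(r + 2)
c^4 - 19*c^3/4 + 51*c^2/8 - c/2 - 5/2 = (c - 2)^2*(c - 5/4)*(c + 1/2)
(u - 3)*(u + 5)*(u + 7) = u^3 + 9*u^2 - u - 105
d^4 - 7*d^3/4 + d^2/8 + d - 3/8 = (d - 1)^2*(d - 1/2)*(d + 3/4)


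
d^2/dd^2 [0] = 0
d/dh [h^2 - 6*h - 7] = 2*h - 6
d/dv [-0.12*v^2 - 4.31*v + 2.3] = -0.24*v - 4.31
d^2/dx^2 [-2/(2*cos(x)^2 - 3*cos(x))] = 2*(4*(1 - cos(2*x))^2 + 45*cos(x)/2 + 17*cos(2*x)/2 - 9*cos(3*x)/2 - 51/2)/((2*cos(x) - 3)^3*cos(x)^3)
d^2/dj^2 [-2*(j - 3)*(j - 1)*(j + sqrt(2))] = -12*j - 4*sqrt(2) + 16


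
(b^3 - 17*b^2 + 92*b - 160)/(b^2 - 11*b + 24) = (b^2 - 9*b + 20)/(b - 3)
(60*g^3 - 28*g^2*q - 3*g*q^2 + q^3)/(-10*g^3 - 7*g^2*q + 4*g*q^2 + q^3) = (-6*g + q)/(g + q)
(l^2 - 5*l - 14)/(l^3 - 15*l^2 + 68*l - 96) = (l^2 - 5*l - 14)/(l^3 - 15*l^2 + 68*l - 96)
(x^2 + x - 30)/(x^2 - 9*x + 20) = (x + 6)/(x - 4)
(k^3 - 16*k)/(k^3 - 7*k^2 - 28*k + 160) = k*(k + 4)/(k^2 - 3*k - 40)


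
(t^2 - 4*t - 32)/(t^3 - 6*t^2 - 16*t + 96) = (t - 8)/(t^2 - 10*t + 24)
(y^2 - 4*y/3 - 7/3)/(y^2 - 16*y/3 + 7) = (y + 1)/(y - 3)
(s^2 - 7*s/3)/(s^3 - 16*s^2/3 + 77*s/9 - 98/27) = 9*s/(9*s^2 - 27*s + 14)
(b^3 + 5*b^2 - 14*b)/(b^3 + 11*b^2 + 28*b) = (b - 2)/(b + 4)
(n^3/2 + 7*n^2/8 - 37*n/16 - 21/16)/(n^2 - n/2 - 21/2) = (8*n^2 - 10*n - 7)/(8*(2*n - 7))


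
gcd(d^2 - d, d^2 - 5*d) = d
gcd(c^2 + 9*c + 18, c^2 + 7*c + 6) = c + 6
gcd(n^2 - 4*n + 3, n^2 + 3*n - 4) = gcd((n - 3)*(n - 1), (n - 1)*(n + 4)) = n - 1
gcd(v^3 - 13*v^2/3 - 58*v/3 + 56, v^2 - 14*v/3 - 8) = v - 6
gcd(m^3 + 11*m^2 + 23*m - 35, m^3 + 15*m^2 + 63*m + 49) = m + 7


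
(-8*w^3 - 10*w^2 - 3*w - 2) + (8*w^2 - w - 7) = -8*w^3 - 2*w^2 - 4*w - 9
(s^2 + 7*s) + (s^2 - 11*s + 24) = 2*s^2 - 4*s + 24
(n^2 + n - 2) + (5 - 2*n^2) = -n^2 + n + 3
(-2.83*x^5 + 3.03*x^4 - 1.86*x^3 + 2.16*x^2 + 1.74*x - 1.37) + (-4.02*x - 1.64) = -2.83*x^5 + 3.03*x^4 - 1.86*x^3 + 2.16*x^2 - 2.28*x - 3.01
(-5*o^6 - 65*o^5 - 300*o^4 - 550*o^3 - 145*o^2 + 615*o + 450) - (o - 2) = -5*o^6 - 65*o^5 - 300*o^4 - 550*o^3 - 145*o^2 + 614*o + 452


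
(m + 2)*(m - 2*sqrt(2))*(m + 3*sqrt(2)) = m^3 + sqrt(2)*m^2 + 2*m^2 - 12*m + 2*sqrt(2)*m - 24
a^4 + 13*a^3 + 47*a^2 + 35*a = a*(a + 1)*(a + 5)*(a + 7)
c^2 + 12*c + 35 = (c + 5)*(c + 7)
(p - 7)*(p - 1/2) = p^2 - 15*p/2 + 7/2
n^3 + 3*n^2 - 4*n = n*(n - 1)*(n + 4)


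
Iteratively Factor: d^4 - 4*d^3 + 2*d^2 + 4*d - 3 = (d - 1)*(d^3 - 3*d^2 - d + 3) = (d - 3)*(d - 1)*(d^2 - 1) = (d - 3)*(d - 1)*(d + 1)*(d - 1)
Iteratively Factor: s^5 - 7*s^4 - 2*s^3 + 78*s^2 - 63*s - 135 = (s + 1)*(s^4 - 8*s^3 + 6*s^2 + 72*s - 135) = (s - 5)*(s + 1)*(s^3 - 3*s^2 - 9*s + 27) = (s - 5)*(s + 1)*(s + 3)*(s^2 - 6*s + 9) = (s - 5)*(s - 3)*(s + 1)*(s + 3)*(s - 3)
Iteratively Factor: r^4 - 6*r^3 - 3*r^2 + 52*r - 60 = (r - 2)*(r^3 - 4*r^2 - 11*r + 30) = (r - 2)*(r + 3)*(r^2 - 7*r + 10) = (r - 2)^2*(r + 3)*(r - 5)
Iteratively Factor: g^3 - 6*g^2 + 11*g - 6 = (g - 3)*(g^2 - 3*g + 2) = (g - 3)*(g - 1)*(g - 2)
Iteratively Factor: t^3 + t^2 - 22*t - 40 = (t + 2)*(t^2 - t - 20) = (t - 5)*(t + 2)*(t + 4)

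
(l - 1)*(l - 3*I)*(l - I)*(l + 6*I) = l^4 - l^3 + 2*I*l^3 + 21*l^2 - 2*I*l^2 - 21*l - 18*I*l + 18*I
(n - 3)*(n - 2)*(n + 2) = n^3 - 3*n^2 - 4*n + 12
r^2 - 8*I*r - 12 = (r - 6*I)*(r - 2*I)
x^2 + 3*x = x*(x + 3)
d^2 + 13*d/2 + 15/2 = (d + 3/2)*(d + 5)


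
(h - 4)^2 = h^2 - 8*h + 16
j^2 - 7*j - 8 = (j - 8)*(j + 1)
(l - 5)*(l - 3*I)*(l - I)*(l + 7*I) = l^4 - 5*l^3 + 3*I*l^3 + 25*l^2 - 15*I*l^2 - 125*l - 21*I*l + 105*I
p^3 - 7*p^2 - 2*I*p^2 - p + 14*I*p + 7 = (p - 7)*(p - I)^2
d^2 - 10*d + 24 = (d - 6)*(d - 4)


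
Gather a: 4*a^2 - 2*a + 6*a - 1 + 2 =4*a^2 + 4*a + 1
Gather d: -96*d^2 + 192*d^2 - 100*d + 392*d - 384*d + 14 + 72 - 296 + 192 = 96*d^2 - 92*d - 18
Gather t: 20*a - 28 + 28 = 20*a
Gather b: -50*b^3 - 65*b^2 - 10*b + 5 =-50*b^3 - 65*b^2 - 10*b + 5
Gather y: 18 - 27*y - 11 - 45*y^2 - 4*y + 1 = -45*y^2 - 31*y + 8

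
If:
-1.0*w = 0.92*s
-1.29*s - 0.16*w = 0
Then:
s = 0.00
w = 0.00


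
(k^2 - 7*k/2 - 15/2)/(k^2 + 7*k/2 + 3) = (k - 5)/(k + 2)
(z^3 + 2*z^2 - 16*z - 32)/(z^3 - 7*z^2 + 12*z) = (z^2 + 6*z + 8)/(z*(z - 3))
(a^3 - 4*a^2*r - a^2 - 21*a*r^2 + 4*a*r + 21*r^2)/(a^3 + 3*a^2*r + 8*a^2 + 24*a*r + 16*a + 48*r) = (a^2 - 7*a*r - a + 7*r)/(a^2 + 8*a + 16)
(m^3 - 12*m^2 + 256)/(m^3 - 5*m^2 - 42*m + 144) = (m^2 - 4*m - 32)/(m^2 + 3*m - 18)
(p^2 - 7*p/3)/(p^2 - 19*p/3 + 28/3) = p/(p - 4)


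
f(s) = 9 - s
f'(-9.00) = -1.00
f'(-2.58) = -1.00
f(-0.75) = 9.75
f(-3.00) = 12.00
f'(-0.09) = -1.00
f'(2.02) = -1.00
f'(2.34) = -1.00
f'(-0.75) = -1.00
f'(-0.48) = -1.00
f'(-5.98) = -1.00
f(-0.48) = 9.48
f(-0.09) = 9.09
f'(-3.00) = -1.00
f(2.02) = 6.98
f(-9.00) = 18.00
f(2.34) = 6.66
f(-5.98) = 14.98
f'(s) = -1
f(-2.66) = 11.66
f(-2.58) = 11.58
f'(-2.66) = -1.00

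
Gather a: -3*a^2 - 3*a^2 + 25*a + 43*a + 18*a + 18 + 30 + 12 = -6*a^2 + 86*a + 60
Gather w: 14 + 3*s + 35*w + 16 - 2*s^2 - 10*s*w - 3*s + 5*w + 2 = -2*s^2 + w*(40 - 10*s) + 32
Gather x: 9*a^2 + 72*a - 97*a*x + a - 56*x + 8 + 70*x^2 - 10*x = 9*a^2 + 73*a + 70*x^2 + x*(-97*a - 66) + 8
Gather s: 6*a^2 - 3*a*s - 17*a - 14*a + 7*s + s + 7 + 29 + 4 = 6*a^2 - 31*a + s*(8 - 3*a) + 40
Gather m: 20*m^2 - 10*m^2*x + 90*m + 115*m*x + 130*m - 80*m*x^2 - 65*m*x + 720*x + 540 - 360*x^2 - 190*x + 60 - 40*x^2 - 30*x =m^2*(20 - 10*x) + m*(-80*x^2 + 50*x + 220) - 400*x^2 + 500*x + 600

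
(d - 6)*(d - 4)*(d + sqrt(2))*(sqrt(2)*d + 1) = sqrt(2)*d^4 - 10*sqrt(2)*d^3 + 3*d^3 - 30*d^2 + 25*sqrt(2)*d^2 - 10*sqrt(2)*d + 72*d + 24*sqrt(2)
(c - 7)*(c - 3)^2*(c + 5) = c^4 - 8*c^3 - 14*c^2 + 192*c - 315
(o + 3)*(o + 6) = o^2 + 9*o + 18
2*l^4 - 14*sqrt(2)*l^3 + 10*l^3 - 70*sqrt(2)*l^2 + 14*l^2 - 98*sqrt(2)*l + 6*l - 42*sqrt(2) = (l + 3)*(l - 7*sqrt(2))*(sqrt(2)*l + sqrt(2))^2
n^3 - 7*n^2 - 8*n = n*(n - 8)*(n + 1)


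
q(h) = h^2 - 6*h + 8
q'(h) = 2*h - 6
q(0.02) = 7.88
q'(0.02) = -5.96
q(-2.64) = 30.81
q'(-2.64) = -11.28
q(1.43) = 1.46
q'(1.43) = -3.14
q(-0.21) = 9.30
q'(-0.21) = -6.42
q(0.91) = 3.37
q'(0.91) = -4.18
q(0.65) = 4.52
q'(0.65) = -4.70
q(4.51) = 1.28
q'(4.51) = 3.02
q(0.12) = 7.29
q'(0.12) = -5.76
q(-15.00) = 323.00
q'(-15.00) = -36.00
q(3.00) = -1.00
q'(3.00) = 0.00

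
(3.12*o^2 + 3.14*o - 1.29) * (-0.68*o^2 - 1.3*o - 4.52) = -2.1216*o^4 - 6.1912*o^3 - 17.3072*o^2 - 12.5158*o + 5.8308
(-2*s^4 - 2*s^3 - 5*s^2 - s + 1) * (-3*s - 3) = 6*s^5 + 12*s^4 + 21*s^3 + 18*s^2 - 3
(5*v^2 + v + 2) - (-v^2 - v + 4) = 6*v^2 + 2*v - 2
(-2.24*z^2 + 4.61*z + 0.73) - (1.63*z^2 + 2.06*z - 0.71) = -3.87*z^2 + 2.55*z + 1.44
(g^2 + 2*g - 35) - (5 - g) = g^2 + 3*g - 40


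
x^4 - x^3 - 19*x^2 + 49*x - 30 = (x - 3)*(x - 2)*(x - 1)*(x + 5)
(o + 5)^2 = o^2 + 10*o + 25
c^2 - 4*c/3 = c*(c - 4/3)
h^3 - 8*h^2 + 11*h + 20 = (h - 5)*(h - 4)*(h + 1)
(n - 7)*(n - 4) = n^2 - 11*n + 28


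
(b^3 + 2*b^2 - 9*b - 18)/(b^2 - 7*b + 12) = (b^2 + 5*b + 6)/(b - 4)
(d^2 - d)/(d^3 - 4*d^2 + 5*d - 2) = d/(d^2 - 3*d + 2)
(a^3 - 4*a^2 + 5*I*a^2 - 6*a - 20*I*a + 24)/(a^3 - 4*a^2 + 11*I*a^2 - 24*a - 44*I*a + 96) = (a + 2*I)/(a + 8*I)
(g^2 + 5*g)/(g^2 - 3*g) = (g + 5)/(g - 3)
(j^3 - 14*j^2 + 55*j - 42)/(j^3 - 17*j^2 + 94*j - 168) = (j - 1)/(j - 4)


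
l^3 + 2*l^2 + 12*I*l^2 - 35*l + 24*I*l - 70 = (l + 2)*(l + 5*I)*(l + 7*I)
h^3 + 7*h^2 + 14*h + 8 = (h + 1)*(h + 2)*(h + 4)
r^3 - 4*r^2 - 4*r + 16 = (r - 4)*(r - 2)*(r + 2)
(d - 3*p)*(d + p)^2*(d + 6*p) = d^4 + 5*d^3*p - 11*d^2*p^2 - 33*d*p^3 - 18*p^4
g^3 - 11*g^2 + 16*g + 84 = (g - 7)*(g - 6)*(g + 2)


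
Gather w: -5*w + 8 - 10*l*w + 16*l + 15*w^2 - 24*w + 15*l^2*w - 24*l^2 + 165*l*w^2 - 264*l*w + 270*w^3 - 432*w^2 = -24*l^2 + 16*l + 270*w^3 + w^2*(165*l - 417) + w*(15*l^2 - 274*l - 29) + 8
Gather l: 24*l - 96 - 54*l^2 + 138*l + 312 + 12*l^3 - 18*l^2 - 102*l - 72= 12*l^3 - 72*l^2 + 60*l + 144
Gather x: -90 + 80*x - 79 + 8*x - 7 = 88*x - 176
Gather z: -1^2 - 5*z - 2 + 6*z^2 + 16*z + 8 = 6*z^2 + 11*z + 5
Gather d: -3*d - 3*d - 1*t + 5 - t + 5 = -6*d - 2*t + 10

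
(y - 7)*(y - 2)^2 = y^3 - 11*y^2 + 32*y - 28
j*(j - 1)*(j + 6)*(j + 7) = j^4 + 12*j^3 + 29*j^2 - 42*j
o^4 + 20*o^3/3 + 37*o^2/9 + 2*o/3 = o*(o + 1/3)^2*(o + 6)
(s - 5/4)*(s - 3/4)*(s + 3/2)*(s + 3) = s^4 + 5*s^3/2 - 57*s^2/16 - 153*s/32 + 135/32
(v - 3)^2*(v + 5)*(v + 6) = v^4 + 5*v^3 - 27*v^2 - 81*v + 270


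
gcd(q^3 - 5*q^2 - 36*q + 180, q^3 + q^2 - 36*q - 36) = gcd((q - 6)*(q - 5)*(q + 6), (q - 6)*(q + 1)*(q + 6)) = q^2 - 36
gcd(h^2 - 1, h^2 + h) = h + 1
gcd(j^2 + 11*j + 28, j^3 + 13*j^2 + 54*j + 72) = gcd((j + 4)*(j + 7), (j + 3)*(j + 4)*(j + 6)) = j + 4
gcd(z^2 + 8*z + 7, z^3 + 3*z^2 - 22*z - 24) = z + 1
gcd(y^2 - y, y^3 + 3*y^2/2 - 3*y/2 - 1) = y - 1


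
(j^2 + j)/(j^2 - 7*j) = (j + 1)/(j - 7)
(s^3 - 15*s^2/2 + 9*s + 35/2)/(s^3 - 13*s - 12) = (s^2 - 17*s/2 + 35/2)/(s^2 - s - 12)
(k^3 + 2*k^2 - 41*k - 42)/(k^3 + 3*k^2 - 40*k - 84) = (k + 1)/(k + 2)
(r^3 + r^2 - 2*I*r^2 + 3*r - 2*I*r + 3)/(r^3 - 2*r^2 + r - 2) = (r^2 + r*(1 - 3*I) - 3*I)/(r^2 - r*(2 + I) + 2*I)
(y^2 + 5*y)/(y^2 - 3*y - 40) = y/(y - 8)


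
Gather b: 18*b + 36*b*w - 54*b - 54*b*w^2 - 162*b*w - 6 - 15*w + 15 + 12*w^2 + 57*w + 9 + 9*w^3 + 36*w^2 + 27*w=b*(-54*w^2 - 126*w - 36) + 9*w^3 + 48*w^2 + 69*w + 18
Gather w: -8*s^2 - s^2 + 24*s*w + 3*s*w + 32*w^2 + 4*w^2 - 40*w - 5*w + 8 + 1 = -9*s^2 + 36*w^2 + w*(27*s - 45) + 9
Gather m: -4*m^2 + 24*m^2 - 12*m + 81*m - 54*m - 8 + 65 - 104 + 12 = 20*m^2 + 15*m - 35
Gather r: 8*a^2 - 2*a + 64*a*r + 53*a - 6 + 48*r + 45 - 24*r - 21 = 8*a^2 + 51*a + r*(64*a + 24) + 18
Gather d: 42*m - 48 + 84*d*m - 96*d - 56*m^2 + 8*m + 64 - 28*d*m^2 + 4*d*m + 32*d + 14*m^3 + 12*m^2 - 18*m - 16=d*(-28*m^2 + 88*m - 64) + 14*m^3 - 44*m^2 + 32*m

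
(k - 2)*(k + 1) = k^2 - k - 2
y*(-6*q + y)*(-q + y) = 6*q^2*y - 7*q*y^2 + y^3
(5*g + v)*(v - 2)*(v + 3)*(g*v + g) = 5*g^2*v^3 + 10*g^2*v^2 - 25*g^2*v - 30*g^2 + g*v^4 + 2*g*v^3 - 5*g*v^2 - 6*g*v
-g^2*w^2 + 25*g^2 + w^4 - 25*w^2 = (-g + w)*(g + w)*(w - 5)*(w + 5)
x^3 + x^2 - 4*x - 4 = (x - 2)*(x + 1)*(x + 2)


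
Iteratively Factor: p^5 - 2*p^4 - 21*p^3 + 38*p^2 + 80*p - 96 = (p - 4)*(p^4 + 2*p^3 - 13*p^2 - 14*p + 24) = (p - 4)*(p + 4)*(p^3 - 2*p^2 - 5*p + 6) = (p - 4)*(p - 3)*(p + 4)*(p^2 + p - 2) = (p - 4)*(p - 3)*(p + 2)*(p + 4)*(p - 1)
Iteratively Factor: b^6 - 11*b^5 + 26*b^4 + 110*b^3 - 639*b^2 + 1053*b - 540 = (b - 3)*(b^5 - 8*b^4 + 2*b^3 + 116*b^2 - 291*b + 180) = (b - 5)*(b - 3)*(b^4 - 3*b^3 - 13*b^2 + 51*b - 36) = (b - 5)*(b - 3)^2*(b^3 - 13*b + 12) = (b - 5)*(b - 3)^2*(b + 4)*(b^2 - 4*b + 3) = (b - 5)*(b - 3)^3*(b + 4)*(b - 1)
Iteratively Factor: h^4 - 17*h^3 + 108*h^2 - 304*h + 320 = (h - 5)*(h^3 - 12*h^2 + 48*h - 64) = (h - 5)*(h - 4)*(h^2 - 8*h + 16) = (h - 5)*(h - 4)^2*(h - 4)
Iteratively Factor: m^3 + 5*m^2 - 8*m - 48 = (m + 4)*(m^2 + m - 12) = (m - 3)*(m + 4)*(m + 4)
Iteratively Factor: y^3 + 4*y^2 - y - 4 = (y + 1)*(y^2 + 3*y - 4) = (y - 1)*(y + 1)*(y + 4)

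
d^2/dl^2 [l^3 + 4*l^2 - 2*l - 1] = 6*l + 8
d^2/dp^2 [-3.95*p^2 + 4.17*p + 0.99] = -7.90000000000000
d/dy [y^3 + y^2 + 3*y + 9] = 3*y^2 + 2*y + 3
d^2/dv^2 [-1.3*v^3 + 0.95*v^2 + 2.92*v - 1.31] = 1.9 - 7.8*v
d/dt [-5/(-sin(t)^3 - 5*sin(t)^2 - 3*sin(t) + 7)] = -5*(3*sin(t)^2 + 10*sin(t) + 3)*cos(t)/(sin(t)^3 + 5*sin(t)^2 + 3*sin(t) - 7)^2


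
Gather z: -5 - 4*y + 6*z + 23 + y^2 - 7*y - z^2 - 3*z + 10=y^2 - 11*y - z^2 + 3*z + 28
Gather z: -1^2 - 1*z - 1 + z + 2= 0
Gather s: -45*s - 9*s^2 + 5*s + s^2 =-8*s^2 - 40*s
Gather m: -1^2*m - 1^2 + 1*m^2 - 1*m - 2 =m^2 - 2*m - 3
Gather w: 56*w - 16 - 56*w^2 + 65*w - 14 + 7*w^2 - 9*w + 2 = -49*w^2 + 112*w - 28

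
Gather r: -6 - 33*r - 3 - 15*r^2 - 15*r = -15*r^2 - 48*r - 9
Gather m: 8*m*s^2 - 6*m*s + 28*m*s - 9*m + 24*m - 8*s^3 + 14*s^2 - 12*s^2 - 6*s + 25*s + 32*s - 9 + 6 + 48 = m*(8*s^2 + 22*s + 15) - 8*s^3 + 2*s^2 + 51*s + 45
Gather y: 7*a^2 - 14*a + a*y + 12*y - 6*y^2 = 7*a^2 - 14*a - 6*y^2 + y*(a + 12)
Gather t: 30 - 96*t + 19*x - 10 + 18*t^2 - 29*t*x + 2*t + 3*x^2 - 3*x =18*t^2 + t*(-29*x - 94) + 3*x^2 + 16*x + 20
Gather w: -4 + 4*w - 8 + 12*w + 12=16*w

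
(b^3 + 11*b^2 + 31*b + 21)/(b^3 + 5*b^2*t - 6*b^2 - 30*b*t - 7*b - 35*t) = (b^2 + 10*b + 21)/(b^2 + 5*b*t - 7*b - 35*t)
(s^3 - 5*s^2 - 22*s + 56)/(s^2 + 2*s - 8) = s - 7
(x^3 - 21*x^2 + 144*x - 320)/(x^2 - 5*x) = x - 16 + 64/x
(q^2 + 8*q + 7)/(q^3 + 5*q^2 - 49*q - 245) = (q + 1)/(q^2 - 2*q - 35)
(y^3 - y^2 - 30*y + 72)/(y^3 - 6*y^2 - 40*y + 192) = (y - 3)/(y - 8)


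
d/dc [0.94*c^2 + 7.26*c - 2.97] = 1.88*c + 7.26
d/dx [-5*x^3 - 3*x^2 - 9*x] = -15*x^2 - 6*x - 9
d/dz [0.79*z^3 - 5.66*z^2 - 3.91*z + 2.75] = 2.37*z^2 - 11.32*z - 3.91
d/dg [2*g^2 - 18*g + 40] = 4*g - 18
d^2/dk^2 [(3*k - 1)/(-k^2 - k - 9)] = 2*(-(2*k + 1)^2*(3*k - 1) + (9*k + 2)*(k^2 + k + 9))/(k^2 + k + 9)^3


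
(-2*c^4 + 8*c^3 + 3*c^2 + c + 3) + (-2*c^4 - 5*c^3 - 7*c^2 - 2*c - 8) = -4*c^4 + 3*c^3 - 4*c^2 - c - 5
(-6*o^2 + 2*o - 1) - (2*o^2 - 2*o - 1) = -8*o^2 + 4*o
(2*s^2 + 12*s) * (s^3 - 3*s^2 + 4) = 2*s^5 + 6*s^4 - 36*s^3 + 8*s^2 + 48*s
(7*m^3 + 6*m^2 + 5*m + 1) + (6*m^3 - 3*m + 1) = 13*m^3 + 6*m^2 + 2*m + 2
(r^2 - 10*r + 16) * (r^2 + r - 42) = r^4 - 9*r^3 - 36*r^2 + 436*r - 672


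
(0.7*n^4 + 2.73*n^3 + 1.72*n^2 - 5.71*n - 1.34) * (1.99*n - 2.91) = 1.393*n^5 + 3.3957*n^4 - 4.5215*n^3 - 16.3681*n^2 + 13.9495*n + 3.8994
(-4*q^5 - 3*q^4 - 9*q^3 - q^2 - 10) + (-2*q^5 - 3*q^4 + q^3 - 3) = -6*q^5 - 6*q^4 - 8*q^3 - q^2 - 13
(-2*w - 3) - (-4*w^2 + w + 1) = 4*w^2 - 3*w - 4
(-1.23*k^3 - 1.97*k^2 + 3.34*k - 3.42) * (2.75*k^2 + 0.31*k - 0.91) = -3.3825*k^5 - 5.7988*k^4 + 9.6936*k^3 - 6.5769*k^2 - 4.0996*k + 3.1122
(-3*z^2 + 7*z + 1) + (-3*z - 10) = -3*z^2 + 4*z - 9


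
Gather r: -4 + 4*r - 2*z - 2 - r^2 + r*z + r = -r^2 + r*(z + 5) - 2*z - 6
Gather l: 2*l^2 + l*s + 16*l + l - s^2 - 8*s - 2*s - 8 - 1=2*l^2 + l*(s + 17) - s^2 - 10*s - 9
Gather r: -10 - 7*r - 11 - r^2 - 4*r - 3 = -r^2 - 11*r - 24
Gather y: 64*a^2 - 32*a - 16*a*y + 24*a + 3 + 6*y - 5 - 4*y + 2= 64*a^2 - 8*a + y*(2 - 16*a)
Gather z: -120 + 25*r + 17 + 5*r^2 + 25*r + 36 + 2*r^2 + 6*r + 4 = 7*r^2 + 56*r - 63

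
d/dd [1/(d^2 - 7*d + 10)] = (7 - 2*d)/(d^2 - 7*d + 10)^2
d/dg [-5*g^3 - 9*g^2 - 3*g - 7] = -15*g^2 - 18*g - 3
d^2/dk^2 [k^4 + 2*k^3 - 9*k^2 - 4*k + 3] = 12*k^2 + 12*k - 18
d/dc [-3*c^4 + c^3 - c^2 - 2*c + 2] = -12*c^3 + 3*c^2 - 2*c - 2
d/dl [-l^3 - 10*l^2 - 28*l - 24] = -3*l^2 - 20*l - 28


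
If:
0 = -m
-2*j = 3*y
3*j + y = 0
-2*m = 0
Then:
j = 0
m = 0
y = 0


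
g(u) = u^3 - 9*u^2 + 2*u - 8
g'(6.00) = 2.00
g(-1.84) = -48.38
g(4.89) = -96.50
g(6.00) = -104.00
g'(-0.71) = 16.29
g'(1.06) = -13.71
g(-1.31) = -28.31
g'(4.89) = -14.28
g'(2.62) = -24.57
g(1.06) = -14.80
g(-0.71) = -14.31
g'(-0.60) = 13.88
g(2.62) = -46.55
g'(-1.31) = 30.73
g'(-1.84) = 45.28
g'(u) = 3*u^2 - 18*u + 2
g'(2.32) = -23.61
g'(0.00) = 2.00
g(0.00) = -8.00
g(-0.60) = -12.66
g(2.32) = -39.31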